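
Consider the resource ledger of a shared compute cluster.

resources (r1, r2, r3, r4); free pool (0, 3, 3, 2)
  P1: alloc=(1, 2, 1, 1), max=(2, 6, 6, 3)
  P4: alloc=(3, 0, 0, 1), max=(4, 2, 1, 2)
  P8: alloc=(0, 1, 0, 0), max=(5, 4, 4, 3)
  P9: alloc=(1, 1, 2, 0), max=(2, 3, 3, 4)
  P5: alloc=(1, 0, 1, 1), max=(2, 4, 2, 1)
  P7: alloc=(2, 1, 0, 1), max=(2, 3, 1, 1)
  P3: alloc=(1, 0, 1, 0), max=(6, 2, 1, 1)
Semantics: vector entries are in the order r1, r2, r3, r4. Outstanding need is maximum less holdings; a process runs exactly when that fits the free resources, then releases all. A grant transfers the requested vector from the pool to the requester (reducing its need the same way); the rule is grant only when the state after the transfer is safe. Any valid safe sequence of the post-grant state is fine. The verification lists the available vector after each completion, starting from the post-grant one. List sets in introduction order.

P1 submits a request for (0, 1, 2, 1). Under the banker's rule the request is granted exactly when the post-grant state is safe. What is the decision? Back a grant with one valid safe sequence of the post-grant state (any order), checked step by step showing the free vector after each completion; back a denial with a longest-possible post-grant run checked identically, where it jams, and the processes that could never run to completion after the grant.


DENY — the pretend-granted state is unsafe.
Key observation: after P7, P4, P3 the pool peaks at (6, 3, 2, 3), and each blocked process is short somewhere: P1 on r3; P8 on r3; P9 on r4; P5 on r2.
After a pretend grant, a maximal execution: P7, P4, P3 — then nothing else fits. Step-by-step check:
  pool = (0, 2, 1, 1)
  P7 needs (0, 2, 1, 0) <= (0, 2, 1, 1) -> finishes; pool += (2, 1, 0, 1) = (2, 3, 1, 2)
  P4 needs (1, 2, 1, 1) <= (2, 3, 1, 2) -> finishes; pool += (3, 0, 0, 1) = (5, 3, 1, 3)
  P3 needs (5, 2, 0, 1) <= (5, 3, 1, 3) -> finishes; pool += (1, 0, 1, 0) = (6, 3, 2, 3)
  P1 still needs (1, 3, 3, 1) but only (6, 3, 2, 3) is free — short on r3
  P8 still needs (5, 3, 4, 3) but only (6, 3, 2, 3) is free — short on r3
  P9 still needs (1, 2, 1, 4) but only (6, 3, 2, 3) is free — short on r4
  P5 still needs (1, 4, 1, 0) but only (6, 3, 2, 3) is free — short on r2
Had the request been granted, P1, P8, P9 and P5 could never finish.


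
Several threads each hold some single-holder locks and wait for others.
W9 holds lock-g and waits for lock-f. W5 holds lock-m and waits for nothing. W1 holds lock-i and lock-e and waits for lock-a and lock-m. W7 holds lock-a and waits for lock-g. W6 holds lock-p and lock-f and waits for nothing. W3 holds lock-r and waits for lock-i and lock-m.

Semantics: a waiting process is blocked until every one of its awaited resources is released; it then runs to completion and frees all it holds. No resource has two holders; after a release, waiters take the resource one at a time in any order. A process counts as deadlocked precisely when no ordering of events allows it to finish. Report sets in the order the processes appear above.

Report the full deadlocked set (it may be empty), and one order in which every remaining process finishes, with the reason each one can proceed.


No process is deadlocked.
Key observation: although several processes wait, no cycle exists — each chain bottoms out at a free runner.
A valid finishing order for the others: W6, W9, W5, W7, W1, W3.
Walking it through:
  W6 waits on nothing -> runs at once and releases lock-p and lock-f
  W9: everything it awaited (lock-f) is free; runs, freeing lock-g
  W5 waits on nothing -> runs at once and releases lock-m
  W7: everything it awaited (lock-g) is free; runs, freeing lock-a
  W1: everything it awaited (lock-a and lock-m) is free; runs, freeing lock-i and lock-e
  W3: everything it awaited (lock-i and lock-m) is free; runs, freeing lock-r


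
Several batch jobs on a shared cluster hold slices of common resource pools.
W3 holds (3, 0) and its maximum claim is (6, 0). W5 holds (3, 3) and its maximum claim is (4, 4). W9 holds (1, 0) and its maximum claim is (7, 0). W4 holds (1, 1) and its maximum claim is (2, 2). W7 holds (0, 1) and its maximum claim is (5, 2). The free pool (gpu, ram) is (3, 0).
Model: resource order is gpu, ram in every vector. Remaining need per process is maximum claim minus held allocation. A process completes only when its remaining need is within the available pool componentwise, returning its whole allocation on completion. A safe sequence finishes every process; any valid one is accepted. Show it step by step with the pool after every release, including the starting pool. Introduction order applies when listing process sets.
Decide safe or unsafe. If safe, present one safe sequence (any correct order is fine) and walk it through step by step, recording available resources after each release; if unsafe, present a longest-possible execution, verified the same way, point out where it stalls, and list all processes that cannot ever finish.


UNSAFE.
Key observation: ram is the bottleneck — with W3, W9 done the pool holds (7, 0), short of every remaining need.
A maximal execution: W3, W9 — then nothing else fits. Verifying each step:
  pool = (3, 0)
  run W3 (needs (3, 0), free (3, 0)); after release of (3, 0) the pool is (6, 0)
  run W9 (needs (6, 0), free (6, 0)); after release of (1, 0) the pool is (7, 0)
  W5 cannot run: need (1, 1) vs free (7, 0) (insufficient ram)
  W4 cannot run: need (1, 1) vs free (7, 0) (insufficient ram)
  W7 cannot run: need (5, 1) vs free (7, 0) (insufficient ram)
Processes that can never finish: W5, W4 and W7.


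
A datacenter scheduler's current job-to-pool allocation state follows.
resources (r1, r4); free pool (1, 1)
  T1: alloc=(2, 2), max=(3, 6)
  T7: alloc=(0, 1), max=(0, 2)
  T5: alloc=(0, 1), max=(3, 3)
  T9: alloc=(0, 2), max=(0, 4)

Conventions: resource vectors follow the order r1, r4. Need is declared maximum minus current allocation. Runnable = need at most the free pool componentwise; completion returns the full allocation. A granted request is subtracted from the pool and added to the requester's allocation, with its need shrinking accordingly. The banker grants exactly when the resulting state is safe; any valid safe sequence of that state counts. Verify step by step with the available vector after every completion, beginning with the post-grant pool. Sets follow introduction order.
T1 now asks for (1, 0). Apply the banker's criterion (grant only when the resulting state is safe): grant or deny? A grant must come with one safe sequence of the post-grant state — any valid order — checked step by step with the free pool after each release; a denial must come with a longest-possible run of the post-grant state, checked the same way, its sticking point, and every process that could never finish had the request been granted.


GRANT — the state after the grant stays safe, e.g. via T7, T9, T1, T5.
Key observation: granting shrinks the pool to (0, 1), yet T7 still fits and the chain goes through.
Check on the post-grant state, step by step:
  pool = (0, 1)
  T7 needs (0, 1) <= (0, 1) -> finishes; pool += (0, 1) = (0, 2)
  T9 needs (0, 2) <= (0, 2) -> finishes; pool += (0, 2) = (0, 4)
  T1 needs (0, 4) <= (0, 4) -> finishes; pool += (3, 2) = (3, 6)
  T5 needs (3, 2) <= (3, 6) -> finishes; pool += (0, 1) = (3, 7)


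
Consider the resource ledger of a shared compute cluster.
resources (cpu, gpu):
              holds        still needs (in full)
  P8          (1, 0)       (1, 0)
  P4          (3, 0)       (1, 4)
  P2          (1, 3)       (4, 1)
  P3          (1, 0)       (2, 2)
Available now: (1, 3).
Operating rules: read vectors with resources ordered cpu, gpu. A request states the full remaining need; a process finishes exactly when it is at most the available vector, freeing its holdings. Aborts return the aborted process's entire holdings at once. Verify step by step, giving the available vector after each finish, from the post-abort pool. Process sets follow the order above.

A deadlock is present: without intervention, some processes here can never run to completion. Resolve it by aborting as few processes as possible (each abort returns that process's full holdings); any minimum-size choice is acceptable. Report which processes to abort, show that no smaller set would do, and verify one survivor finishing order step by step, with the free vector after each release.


The answer: abort P2.
Key observation: aborting P2 returns (1, 3), and P4 — hopeless before — runs at step 3 with the returned capacity in the pool.
Why nothing smaller works: aborting no one leaves the state deadlocked as given.
Survivors finish in the order: P3, P8, P4. Check, step by step (pool after the aborts first):
  pool = (2, 6)
  run P3 (needs (2, 2), free (2, 6)); after release of (1, 0) the pool is (3, 6)
  run P8 (needs (1, 0), free (3, 6)); after release of (1, 0) the pool is (4, 6)
  run P4 (needs (1, 4), free (4, 6)); after release of (3, 0) the pool is (7, 6)


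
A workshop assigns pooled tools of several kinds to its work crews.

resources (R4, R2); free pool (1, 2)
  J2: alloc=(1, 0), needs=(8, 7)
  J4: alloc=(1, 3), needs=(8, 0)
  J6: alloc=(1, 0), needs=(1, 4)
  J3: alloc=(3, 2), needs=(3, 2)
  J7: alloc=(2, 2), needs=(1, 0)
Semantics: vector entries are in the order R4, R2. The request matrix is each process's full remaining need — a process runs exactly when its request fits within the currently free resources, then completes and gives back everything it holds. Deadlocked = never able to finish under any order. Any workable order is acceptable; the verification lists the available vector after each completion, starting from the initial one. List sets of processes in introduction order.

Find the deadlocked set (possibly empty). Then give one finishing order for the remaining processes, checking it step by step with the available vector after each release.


Deadlocked set: J2 and J4.
Key observation: even finishing J7, J3, J6 leaves just (7, 6) free — too little R4 for any of the remaining processes.
The rest can finish in the order J7, J3, J6. Walking it through:
  pool = (1, 2)
  run J7 (needs (1, 0), free (1, 2)); after release of (2, 2) the pool is (3, 4)
  run J3 (needs (3, 2), free (3, 4)); after release of (3, 2) the pool is (6, 6)
  run J6 (needs (1, 4), free (6, 6)); after release of (1, 0) the pool is (7, 6)
The stuck group stays short no matter what:
  blocked: J2 wants (8, 7), pool (7, 6) — not enough R4 and R2
  blocked: J4 wants (8, 0), pool (7, 6) — not enough R4


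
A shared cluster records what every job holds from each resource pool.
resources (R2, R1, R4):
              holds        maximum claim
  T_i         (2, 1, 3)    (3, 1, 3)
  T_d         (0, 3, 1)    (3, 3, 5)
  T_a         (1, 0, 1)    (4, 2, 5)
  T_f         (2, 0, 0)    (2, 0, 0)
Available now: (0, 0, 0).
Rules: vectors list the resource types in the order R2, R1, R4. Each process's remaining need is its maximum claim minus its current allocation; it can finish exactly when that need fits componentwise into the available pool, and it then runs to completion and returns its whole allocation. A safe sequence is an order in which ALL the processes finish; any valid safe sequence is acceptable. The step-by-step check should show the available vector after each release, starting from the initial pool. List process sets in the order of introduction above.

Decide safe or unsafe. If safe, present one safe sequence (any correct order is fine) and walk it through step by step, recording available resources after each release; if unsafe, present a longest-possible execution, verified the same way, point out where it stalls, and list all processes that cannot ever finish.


UNSAFE — no complete ordering exists.
Key observation: the wall is R4: completing T_f, T_i brings the pool only to (4, 1, 3), and all the rest need more.
The run T_f, T_i cannot be extended any further. Verifying each step:
  pool = (0, 0, 0)
  T_f needs (0, 0, 0) <= (0, 0, 0) -> finishes; pool += (2, 0, 0) = (2, 0, 0)
  T_i needs (1, 0, 0) <= (2, 0, 0) -> finishes; pool += (2, 1, 3) = (4, 1, 3)
  blocked: T_d wants (3, 0, 4), pool (4, 1, 3) — not enough R4
  blocked: T_a wants (3, 2, 4), pool (4, 1, 3) — not enough R1 and R4
Processes that can never finish: T_d and T_a.


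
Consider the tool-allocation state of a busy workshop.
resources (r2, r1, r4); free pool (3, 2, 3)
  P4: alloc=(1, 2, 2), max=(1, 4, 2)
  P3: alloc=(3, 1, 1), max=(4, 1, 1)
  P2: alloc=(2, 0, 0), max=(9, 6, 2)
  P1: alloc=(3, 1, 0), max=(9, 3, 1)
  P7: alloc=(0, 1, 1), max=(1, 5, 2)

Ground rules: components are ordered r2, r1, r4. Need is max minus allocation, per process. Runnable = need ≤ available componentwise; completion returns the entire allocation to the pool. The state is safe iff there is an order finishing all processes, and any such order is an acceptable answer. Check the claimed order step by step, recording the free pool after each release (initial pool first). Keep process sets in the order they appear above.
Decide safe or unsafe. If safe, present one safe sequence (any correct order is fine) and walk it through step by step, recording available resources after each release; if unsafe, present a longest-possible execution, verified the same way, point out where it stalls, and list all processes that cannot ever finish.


The state is SAFE; one workable sequence: P3, P4, P7, P2, P1.
Key observation: reading the order forward, P2 is the first process whose need (7, 6, 2) meets the free pool (7, 6, 7) exactly on a resource it requests.
Walking it through:
  pool = (3, 2, 3)
  P3 needs (1, 0, 0) <= (3, 2, 3) -> finishes; pool += (3, 1, 1) = (6, 3, 4)
  P4 needs (0, 2, 0) <= (6, 3, 4) -> finishes; pool += (1, 2, 2) = (7, 5, 6)
  P7 needs (1, 4, 1) <= (7, 5, 6) -> finishes; pool += (0, 1, 1) = (7, 6, 7)
  P2 needs (7, 6, 2) <= (7, 6, 7) -> finishes; pool += (2, 0, 0) = (9, 6, 7)
  P1 needs (6, 2, 1) <= (9, 6, 7) -> finishes; pool += (3, 1, 0) = (12, 7, 7)


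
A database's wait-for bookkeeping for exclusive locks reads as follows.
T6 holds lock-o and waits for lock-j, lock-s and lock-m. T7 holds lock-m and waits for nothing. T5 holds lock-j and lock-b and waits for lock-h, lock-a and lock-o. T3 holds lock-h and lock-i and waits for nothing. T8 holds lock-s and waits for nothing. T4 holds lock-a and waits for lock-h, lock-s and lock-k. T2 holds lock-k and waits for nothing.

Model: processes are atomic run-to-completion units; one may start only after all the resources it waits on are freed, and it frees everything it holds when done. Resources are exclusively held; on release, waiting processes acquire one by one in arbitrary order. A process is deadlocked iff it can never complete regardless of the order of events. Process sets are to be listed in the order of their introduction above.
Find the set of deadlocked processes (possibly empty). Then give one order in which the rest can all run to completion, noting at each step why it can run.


The deadlocked set is T6 and T5.
Key observation: the cycle T6 -> T5 -> T6 can never break — each member waits on the next; no other process is dragged down with it.
The rest can finish in the order T2, T8, T3, T7, T4.
Verifying each step:
  run T2 (it waits on nothing); releases lock-k
  run T8 (it waits on nothing); releases lock-s
  run T3 (it waits on nothing); releases lock-h and lock-i
  run T7 (it waits on nothing); releases lock-m
  run T4 (all its waits — lock-h, lock-s and lock-k — are resolved); releases lock-a


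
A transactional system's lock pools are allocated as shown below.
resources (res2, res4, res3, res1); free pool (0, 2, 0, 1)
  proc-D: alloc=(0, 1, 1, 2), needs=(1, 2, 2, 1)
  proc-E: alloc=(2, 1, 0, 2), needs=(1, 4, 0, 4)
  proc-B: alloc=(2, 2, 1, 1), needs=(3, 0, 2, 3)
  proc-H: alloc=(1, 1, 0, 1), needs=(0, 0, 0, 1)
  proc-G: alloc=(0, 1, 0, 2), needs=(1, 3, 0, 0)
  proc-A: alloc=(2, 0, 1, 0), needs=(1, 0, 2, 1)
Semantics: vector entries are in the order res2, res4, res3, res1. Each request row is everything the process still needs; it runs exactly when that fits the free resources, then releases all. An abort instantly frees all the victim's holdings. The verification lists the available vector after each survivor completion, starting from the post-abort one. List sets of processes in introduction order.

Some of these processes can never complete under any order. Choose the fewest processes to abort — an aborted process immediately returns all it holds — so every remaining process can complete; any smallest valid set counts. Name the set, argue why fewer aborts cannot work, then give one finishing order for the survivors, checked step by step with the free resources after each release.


Abort proc-D and proc-B.
Key observation: aborting proc-D and proc-B returns (2, 3, 2, 3), and proc-A — hopeless before — runs at step 2 with the returned capacity in the pool.
Minimality, checking each single-abort alternative: proc-D alone leaves proc-B blocked (short on res3); proc-E alone leaves proc-D blocked (short on res3); proc-B alone leaves proc-D blocked (short on res3); proc-H alone leaves proc-D blocked (short on res3); proc-G alone leaves proc-D blocked (short on res3); proc-A alone leaves proc-D blocked (short on res3).
Survivors finish in the order: proc-H, proc-A, proc-E, proc-G. Verifying each step (pool after the aborts first):
  pool = (2, 5, 2, 4)
  proc-H needs (0, 0, 0, 1) <= (2, 5, 2, 4) -> finishes; pool += (1, 1, 0, 1) = (3, 6, 2, 5)
  proc-A needs (1, 0, 2, 1) <= (3, 6, 2, 5) -> finishes; pool += (2, 0, 1, 0) = (5, 6, 3, 5)
  proc-E needs (1, 4, 0, 4) <= (5, 6, 3, 5) -> finishes; pool += (2, 1, 0, 2) = (7, 7, 3, 7)
  proc-G needs (1, 3, 0, 0) <= (7, 7, 3, 7) -> finishes; pool += (0, 1, 0, 2) = (7, 8, 3, 9)


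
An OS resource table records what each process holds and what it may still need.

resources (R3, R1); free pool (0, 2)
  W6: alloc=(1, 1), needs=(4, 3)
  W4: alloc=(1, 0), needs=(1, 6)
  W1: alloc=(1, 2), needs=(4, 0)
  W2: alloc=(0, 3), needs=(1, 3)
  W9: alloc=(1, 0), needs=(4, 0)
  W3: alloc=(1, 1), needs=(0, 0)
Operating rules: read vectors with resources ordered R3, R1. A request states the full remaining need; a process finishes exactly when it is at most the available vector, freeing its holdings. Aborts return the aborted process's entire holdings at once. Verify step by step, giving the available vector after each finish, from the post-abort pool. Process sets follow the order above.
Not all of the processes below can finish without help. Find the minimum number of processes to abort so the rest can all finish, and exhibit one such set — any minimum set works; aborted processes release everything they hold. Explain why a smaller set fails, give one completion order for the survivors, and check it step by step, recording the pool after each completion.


Minimum abort set: W6 and W9.
Key observation: the deadlocked W1 becomes finishable only because W6 and W9 released (2, 1); it completes at step 4 below.
Why nothing smaller works — every single abort fails: W6 alone leaves W1 blocked (short on R3); W4 alone leaves W6 blocked (short on R3); W1 alone leaves W6 blocked (short on R3); W2 alone leaves W6 blocked (short on R3); W9 alone leaves W6 blocked (short on R3); W3 alone leaves W6 blocked (short on R3).
The survivors complete as W2, W3, W4, W1. Check, step by step (starting from the post-abort pool):
  pool = (2, 3)
  W2: need (1, 3) fits (2, 3); releases (0, 3), pool now (2, 6)
  W3: need (0, 0) fits (2, 6); releases (1, 1), pool now (3, 7)
  W4: need (1, 6) fits (3, 7); releases (1, 0), pool now (4, 7)
  W1: need (4, 0) fits (4, 7); releases (1, 2), pool now (5, 9)


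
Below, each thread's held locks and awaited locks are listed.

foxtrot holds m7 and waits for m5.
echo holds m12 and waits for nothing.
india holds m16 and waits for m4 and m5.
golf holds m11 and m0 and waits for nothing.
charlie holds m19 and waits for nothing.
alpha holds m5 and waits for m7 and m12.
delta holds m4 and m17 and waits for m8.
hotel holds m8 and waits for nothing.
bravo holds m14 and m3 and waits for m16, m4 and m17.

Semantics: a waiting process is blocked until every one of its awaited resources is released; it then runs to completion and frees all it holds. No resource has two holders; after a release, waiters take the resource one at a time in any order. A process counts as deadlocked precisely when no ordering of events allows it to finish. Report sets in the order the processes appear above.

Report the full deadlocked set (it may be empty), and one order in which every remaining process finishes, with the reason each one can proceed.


The deadlocked set is foxtrot, india, alpha and bravo.
Key observation: nobody on the ring foxtrot -> alpha -> foxtrot can start until another member finishes, which never happens; india and bravo wait into the deadlock from upstream.
One completion order for the rest: charlie, hotel, delta, golf, echo.
Step-by-step check:
  charlie waits on nothing -> runs at once and releases m19
  hotel waits on nothing -> runs at once and releases m8
  delta waits on m8 — all released -> runs and releases m4 and m17
  golf waits on nothing -> runs at once and releases m11 and m0
  echo waits on nothing -> runs at once and releases m12


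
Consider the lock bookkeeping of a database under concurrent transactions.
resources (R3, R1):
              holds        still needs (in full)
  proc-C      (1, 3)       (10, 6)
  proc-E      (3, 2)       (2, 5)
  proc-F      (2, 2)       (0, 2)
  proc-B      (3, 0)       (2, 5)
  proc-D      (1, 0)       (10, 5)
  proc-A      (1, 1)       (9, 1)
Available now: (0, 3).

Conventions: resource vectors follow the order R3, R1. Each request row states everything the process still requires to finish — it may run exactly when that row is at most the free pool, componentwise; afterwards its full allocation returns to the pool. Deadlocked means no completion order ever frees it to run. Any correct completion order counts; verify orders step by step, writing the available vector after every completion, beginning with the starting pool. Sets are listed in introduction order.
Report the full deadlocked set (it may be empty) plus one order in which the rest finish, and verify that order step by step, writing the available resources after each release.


Deadlocked set: proc-C, proc-D and proc-A.
Key observation: the pool after proc-F, proc-E, proc-B is (8, 7); every surviving request exceeds it in R3, so progress ends there.
The rest can finish in the order proc-F, proc-E, proc-B. Step-by-step check:
  pool = (0, 3)
  run proc-F (needs (0, 2), free (0, 3)); after release of (2, 2) the pool is (2, 5)
  run proc-E (needs (2, 5), free (2, 5)); after release of (3, 2) the pool is (5, 7)
  run proc-B (needs (2, 5), free (5, 7)); after release of (3, 0) the pool is (8, 7)
The stuck group stays short no matter what:
  proc-C still needs (10, 6) but only (8, 7) is free — short on R3
  proc-D still needs (10, 5) but only (8, 7) is free — short on R3
  proc-A still needs (9, 1) but only (8, 7) is free — short on R3


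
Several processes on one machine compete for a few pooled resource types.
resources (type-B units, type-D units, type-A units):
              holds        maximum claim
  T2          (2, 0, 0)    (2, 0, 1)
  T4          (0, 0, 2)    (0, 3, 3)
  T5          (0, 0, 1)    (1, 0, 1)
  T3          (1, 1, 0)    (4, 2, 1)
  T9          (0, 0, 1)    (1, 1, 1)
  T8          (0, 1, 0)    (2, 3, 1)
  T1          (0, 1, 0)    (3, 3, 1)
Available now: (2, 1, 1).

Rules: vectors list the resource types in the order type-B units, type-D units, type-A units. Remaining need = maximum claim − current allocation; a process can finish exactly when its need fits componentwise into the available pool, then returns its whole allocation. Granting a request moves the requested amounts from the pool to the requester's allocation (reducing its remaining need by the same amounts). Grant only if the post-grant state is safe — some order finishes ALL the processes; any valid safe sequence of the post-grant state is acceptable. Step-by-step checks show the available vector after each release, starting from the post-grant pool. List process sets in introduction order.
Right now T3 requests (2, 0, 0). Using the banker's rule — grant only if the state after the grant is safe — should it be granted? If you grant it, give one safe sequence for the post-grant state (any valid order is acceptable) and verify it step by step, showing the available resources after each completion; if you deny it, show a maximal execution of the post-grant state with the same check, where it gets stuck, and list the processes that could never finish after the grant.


GRANT: granting preserves safety; a valid post-grant sequence is T2, T3, T8, T4, T5, T1, T9.
Key observation: granting shrinks the pool to (0, 1, 1), yet T2 still fits and the chain goes through.
Verifying the post-grant state step by step:
  pool = (0, 1, 1)
  run T2 (needs (0, 0, 1), free (0, 1, 1)); after release of (2, 0, 0) the pool is (2, 1, 1)
  run T3 (needs (1, 1, 1), free (2, 1, 1)); after release of (3, 1, 0) the pool is (5, 2, 1)
  run T8 (needs (2, 2, 1), free (5, 2, 1)); after release of (0, 1, 0) the pool is (5, 3, 1)
  run T4 (needs (0, 3, 1), free (5, 3, 1)); after release of (0, 0, 2) the pool is (5, 3, 3)
  run T5 (needs (1, 0, 0), free (5, 3, 3)); after release of (0, 0, 1) the pool is (5, 3, 4)
  run T1 (needs (3, 2, 1), free (5, 3, 4)); after release of (0, 1, 0) the pool is (5, 4, 4)
  run T9 (needs (1, 1, 0), free (5, 4, 4)); after release of (0, 0, 1) the pool is (5, 4, 5)


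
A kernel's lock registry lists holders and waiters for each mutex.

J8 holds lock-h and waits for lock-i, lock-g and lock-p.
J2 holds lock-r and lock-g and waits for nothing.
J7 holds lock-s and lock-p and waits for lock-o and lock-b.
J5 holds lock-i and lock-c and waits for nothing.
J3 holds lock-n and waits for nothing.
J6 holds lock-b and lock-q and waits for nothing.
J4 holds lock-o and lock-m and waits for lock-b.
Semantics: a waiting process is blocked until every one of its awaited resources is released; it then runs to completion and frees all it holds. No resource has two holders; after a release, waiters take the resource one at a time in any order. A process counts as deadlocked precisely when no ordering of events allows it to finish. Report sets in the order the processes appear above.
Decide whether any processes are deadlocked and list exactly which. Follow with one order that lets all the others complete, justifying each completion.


Nothing here is deadlocked.
Key observation: the wait relation is loop-free; peeling off processes with no waits unwinds the whole state.
One completion order for the rest: J6, J2, J5, J4, J7, J8, J3.
Verifying each step:
  run J6 (it waits on nothing); releases lock-b and lock-q
  run J2 (it waits on nothing); releases lock-r and lock-g
  run J5 (it waits on nothing); releases lock-i and lock-c
  run J4 (all its waits — lock-b — are resolved); releases lock-o and lock-m
  run J7 (all its waits — lock-o and lock-b — are resolved); releases lock-s and lock-p
  run J8 (all its waits — lock-i, lock-g and lock-p — are resolved); releases lock-h
  run J3 (it waits on nothing); releases lock-n


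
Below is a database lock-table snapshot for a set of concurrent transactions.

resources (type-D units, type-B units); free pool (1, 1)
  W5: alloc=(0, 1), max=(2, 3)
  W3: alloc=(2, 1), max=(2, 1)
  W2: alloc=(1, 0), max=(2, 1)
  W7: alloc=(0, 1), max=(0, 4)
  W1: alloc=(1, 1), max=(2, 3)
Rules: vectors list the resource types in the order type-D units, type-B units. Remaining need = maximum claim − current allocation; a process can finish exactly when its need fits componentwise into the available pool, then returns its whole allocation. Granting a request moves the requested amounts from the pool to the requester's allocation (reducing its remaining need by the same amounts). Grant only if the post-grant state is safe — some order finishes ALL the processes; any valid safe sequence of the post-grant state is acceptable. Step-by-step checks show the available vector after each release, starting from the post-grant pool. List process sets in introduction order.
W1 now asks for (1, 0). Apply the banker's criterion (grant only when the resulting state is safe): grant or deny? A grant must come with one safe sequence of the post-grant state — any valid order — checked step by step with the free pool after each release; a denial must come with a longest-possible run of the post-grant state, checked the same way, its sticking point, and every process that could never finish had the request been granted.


GRANT. The post-grant state is safe; one safe sequence: W3, W2, W5, W7, W1.
Key observation: the transfer keeps a workable pool ((0, 1)); W3 starts the safe sequence.
Step-by-step check of the post-grant state:
  pool = (0, 1)
  W3: need (0, 0) fits (0, 1); releases (2, 1), pool now (2, 2)
  W2: need (1, 1) fits (2, 2); releases (1, 0), pool now (3, 2)
  W5: need (2, 2) fits (3, 2); releases (0, 1), pool now (3, 3)
  W7: need (0, 3) fits (3, 3); releases (0, 1), pool now (3, 4)
  W1: need (0, 2) fits (3, 4); releases (2, 1), pool now (5, 5)


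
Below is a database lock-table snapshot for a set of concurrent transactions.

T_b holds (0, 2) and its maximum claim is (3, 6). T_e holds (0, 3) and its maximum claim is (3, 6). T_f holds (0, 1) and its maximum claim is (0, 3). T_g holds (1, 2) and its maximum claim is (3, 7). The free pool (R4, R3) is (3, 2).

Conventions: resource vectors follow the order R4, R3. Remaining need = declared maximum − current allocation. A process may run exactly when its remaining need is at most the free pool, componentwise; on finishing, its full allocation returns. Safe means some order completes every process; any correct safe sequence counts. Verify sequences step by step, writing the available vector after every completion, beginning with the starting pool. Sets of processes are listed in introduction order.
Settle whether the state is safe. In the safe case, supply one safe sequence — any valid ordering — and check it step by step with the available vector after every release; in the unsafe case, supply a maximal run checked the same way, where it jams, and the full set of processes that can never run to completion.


SAFE — a valid safe sequence is T_f, T_e, T_b, T_g.
Key observation: reading the order forward, T_f is the first process whose need (0, 2) meets the free pool (3, 2) exactly on a resource it requests.
Step-by-step check:
  pool = (3, 2)
  T_f: need (0, 2) fits (3, 2); releases (0, 1), pool now (3, 3)
  T_e: need (3, 3) fits (3, 3); releases (0, 3), pool now (3, 6)
  T_b: need (3, 4) fits (3, 6); releases (0, 2), pool now (3, 8)
  T_g: need (2, 5) fits (3, 8); releases (1, 2), pool now (4, 10)


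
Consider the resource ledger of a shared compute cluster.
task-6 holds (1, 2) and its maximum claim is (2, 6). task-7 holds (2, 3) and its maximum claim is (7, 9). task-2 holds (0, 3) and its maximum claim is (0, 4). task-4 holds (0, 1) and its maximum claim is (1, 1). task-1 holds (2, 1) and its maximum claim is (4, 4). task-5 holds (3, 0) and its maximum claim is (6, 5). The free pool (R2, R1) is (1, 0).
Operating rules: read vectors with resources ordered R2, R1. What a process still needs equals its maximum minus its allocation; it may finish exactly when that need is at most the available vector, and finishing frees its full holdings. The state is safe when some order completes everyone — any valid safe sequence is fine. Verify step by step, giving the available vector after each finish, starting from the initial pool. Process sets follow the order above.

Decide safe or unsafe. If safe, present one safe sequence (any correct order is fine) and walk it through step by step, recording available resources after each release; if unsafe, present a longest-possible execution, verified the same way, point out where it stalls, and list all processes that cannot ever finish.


SAFE, for example via the order task-4, task-2, task-6, task-1, task-5, task-7.
Key observation: the order's first zero-slack moment is task-4 ((1, 0) needed, (1, 0) free — a requested resource with nothing to spare).
Walking it through:
  pool = (1, 0)
  run task-4 (needs (1, 0), free (1, 0)); after release of (0, 1) the pool is (1, 1)
  run task-2 (needs (0, 1), free (1, 1)); after release of (0, 3) the pool is (1, 4)
  run task-6 (needs (1, 4), free (1, 4)); after release of (1, 2) the pool is (2, 6)
  run task-1 (needs (2, 3), free (2, 6)); after release of (2, 1) the pool is (4, 7)
  run task-5 (needs (3, 5), free (4, 7)); after release of (3, 0) the pool is (7, 7)
  run task-7 (needs (5, 6), free (7, 7)); after release of (2, 3) the pool is (9, 10)


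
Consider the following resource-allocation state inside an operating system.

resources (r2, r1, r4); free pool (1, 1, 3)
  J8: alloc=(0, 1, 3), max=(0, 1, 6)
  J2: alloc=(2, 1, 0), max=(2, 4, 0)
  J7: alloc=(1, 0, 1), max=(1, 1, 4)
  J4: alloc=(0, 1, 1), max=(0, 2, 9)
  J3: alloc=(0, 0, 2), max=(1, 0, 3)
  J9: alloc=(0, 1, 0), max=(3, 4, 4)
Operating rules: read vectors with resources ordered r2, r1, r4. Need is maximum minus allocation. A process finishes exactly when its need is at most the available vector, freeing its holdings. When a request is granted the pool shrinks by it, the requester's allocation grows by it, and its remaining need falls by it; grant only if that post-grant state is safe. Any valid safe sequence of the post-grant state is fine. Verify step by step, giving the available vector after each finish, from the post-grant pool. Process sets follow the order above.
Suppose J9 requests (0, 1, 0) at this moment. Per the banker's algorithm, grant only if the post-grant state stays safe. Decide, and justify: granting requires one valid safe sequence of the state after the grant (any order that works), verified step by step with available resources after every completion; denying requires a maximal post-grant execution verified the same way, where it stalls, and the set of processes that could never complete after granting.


DENY: after the grant no complete ordering would exist.
Key observation: after J8, J3, J7, J4 the pool peaks at (2, 2, 10), and each blocked process is short somewhere: J2 on r1; J9 on r2.
On the post-grant state, J8, J3, J7, J4 is a maximal run — nothing extends it. Verifying each step:
  pool = (1, 0, 3)
  J8 needs (0, 0, 3) <= (1, 0, 3) -> finishes; pool += (0, 1, 3) = (1, 1, 6)
  J3 needs (1, 0, 1) <= (1, 1, 6) -> finishes; pool += (0, 0, 2) = (1, 1, 8)
  J7 needs (0, 1, 3) <= (1, 1, 8) -> finishes; pool += (1, 0, 1) = (2, 1, 9)
  J4 needs (0, 1, 8) <= (2, 1, 9) -> finishes; pool += (0, 1, 1) = (2, 2, 10)
  J2 cannot run: need (0, 3, 0) vs free (2, 2, 10) (insufficient r1)
  J9 cannot run: need (3, 2, 4) vs free (2, 2, 10) (insufficient r2)
Had the request been granted, J2 and J9 could never finish.


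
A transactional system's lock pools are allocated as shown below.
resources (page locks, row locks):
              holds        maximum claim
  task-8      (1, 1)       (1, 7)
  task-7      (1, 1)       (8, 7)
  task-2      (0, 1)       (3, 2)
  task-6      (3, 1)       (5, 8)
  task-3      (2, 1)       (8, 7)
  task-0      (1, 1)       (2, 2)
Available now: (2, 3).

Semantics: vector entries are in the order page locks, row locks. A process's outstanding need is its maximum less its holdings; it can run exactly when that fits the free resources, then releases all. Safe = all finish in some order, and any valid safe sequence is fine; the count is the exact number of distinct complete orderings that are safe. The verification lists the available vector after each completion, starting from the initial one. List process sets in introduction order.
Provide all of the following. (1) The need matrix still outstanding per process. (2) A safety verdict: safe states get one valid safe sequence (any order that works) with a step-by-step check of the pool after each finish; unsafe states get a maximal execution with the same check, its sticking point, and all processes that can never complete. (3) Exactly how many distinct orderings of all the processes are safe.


(1) Outstanding need per process (order page locks, row locks):
  task-8: (0, 6)
  task-7: (7, 6)
  task-2: (3, 1)
  task-6: (2, 7)
  task-3: (6, 6)
  task-0: (1, 1)
(2) The state is UNSAFE.
Key observation: the wall is row locks: completing task-0, task-2 brings the pool only to (3, 5), and all the rest need more.
A maximal execution: task-0, task-2 — then nothing else fits. Verifying each step:
  pool = (2, 3)
  task-0 needs (1, 1) <= (2, 3) -> finishes; pool += (1, 1) = (3, 4)
  task-2 needs (3, 1) <= (3, 4) -> finishes; pool += (0, 1) = (3, 5)
  blocked: task-8 wants (0, 6), pool (3, 5) — not enough row locks
  blocked: task-7 wants (7, 6), pool (3, 5) — not enough page locks and row locks
  blocked: task-6 wants (2, 7), pool (3, 5) — not enough row locks
  blocked: task-3 wants (6, 6), pool (3, 5) — not enough page locks and row locks
Permanently blocked: task-8, task-7, task-6 and task-3.
(3) The exact count: 0 of the possible complete orderings are safe sequences.


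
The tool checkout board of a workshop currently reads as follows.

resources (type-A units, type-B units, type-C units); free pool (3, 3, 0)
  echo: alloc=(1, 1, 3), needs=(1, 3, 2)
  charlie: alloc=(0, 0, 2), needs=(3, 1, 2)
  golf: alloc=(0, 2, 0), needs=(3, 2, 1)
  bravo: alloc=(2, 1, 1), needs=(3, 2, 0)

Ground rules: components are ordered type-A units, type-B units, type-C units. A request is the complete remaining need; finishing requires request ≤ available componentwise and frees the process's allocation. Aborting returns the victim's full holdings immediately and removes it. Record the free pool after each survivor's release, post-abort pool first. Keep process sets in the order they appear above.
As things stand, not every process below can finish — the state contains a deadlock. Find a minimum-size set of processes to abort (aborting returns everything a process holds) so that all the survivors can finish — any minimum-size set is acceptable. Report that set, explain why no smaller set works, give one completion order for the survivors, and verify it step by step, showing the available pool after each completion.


Abort charlie.
Key observation: echo could never have finished before the abort; with (0, 0, 2) returned by charlie, it fits at step 1.
No smaller set exists: with zero aborts the deadlock remains.
Survivors finish in the order: echo, bravo, golf. Step-by-step check (pool after the aborts first):
  pool = (3, 3, 2)
  echo: need (1, 3, 2) fits (3, 3, 2); releases (1, 1, 3), pool now (4, 4, 5)
  bravo: need (3, 2, 0) fits (4, 4, 5); releases (2, 1, 1), pool now (6, 5, 6)
  golf: need (3, 2, 1) fits (6, 5, 6); releases (0, 2, 0), pool now (6, 7, 6)


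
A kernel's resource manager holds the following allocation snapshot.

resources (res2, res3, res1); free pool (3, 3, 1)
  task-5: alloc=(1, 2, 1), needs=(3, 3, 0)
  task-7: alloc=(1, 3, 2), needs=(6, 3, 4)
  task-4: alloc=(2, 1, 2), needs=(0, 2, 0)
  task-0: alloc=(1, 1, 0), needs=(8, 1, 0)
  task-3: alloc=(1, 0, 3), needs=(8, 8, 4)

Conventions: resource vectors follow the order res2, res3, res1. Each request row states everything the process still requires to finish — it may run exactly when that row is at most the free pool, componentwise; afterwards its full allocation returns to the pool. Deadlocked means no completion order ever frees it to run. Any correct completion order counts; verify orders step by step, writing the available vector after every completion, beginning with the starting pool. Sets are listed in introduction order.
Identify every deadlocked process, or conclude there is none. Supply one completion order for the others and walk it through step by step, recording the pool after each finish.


Deadlocked set: task-0 and task-3.
Key observation: even finishing task-4, task-5, task-7 leaves just (7, 9, 6) free — too little res2 for any of the remaining processes.
A valid finishing order for the others: task-4, task-5, task-7. Step-by-step check:
  pool = (3, 3, 1)
  task-4 needs (0, 2, 0) <= (3, 3, 1) -> finishes; pool += (2, 1, 2) = (5, 4, 3)
  task-5 needs (3, 3, 0) <= (5, 4, 3) -> finishes; pool += (1, 2, 1) = (6, 6, 4)
  task-7 needs (6, 3, 4) <= (6, 6, 4) -> finishes; pool += (1, 3, 2) = (7, 9, 6)
None of the blocked processes ever fits:
  task-0 still needs (8, 1, 0) but only (7, 9, 6) is free — short on res2
  task-3 still needs (8, 8, 4) but only (7, 9, 6) is free — short on res2
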